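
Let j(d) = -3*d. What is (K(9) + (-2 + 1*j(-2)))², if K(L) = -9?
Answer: 25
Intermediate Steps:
(K(9) + (-2 + 1*j(-2)))² = (-9 + (-2 + 1*(-3*(-2))))² = (-9 + (-2 + 1*6))² = (-9 + (-2 + 6))² = (-9 + 4)² = (-5)² = 25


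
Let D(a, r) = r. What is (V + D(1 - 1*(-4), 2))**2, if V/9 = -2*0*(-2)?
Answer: 4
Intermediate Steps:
V = 0 (V = 9*(-2*0*(-2)) = 9*(0*(-2)) = 9*0 = 0)
(V + D(1 - 1*(-4), 2))**2 = (0 + 2)**2 = 2**2 = 4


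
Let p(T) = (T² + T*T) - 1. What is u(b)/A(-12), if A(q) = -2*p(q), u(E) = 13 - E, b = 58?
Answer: 45/574 ≈ 0.078397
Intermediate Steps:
p(T) = -1 + 2*T² (p(T) = (T² + T²) - 1 = 2*T² - 1 = -1 + 2*T²)
A(q) = 2 - 4*q² (A(q) = -2*(-1 + 2*q²) = 2 - 4*q²)
u(b)/A(-12) = (13 - 1*58)/(2 - 4*(-12)²) = (13 - 58)/(2 - 4*144) = -45/(2 - 576) = -45/(-574) = -45*(-1/574) = 45/574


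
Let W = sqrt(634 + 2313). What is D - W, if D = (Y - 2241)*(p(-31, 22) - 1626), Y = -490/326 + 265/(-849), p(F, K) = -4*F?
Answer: 466185453434/138387 - sqrt(2947) ≈ 3.3687e+6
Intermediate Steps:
Y = -251200/138387 (Y = -490*1/326 + 265*(-1/849) = -245/163 - 265/849 = -251200/138387 ≈ -1.8152)
W = sqrt(2947) ≈ 54.286
D = 466185453434/138387 (D = (-251200/138387 - 2241)*(-4*(-31) - 1626) = -310376467*(124 - 1626)/138387 = -310376467/138387*(-1502) = 466185453434/138387 ≈ 3.3687e+6)
D - W = 466185453434/138387 - sqrt(2947)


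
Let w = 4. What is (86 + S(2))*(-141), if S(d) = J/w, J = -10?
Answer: -23547/2 ≈ -11774.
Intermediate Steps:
S(d) = -5/2 (S(d) = -10/4 = -10*¼ = -5/2)
(86 + S(2))*(-141) = (86 - 5/2)*(-141) = (167/2)*(-141) = -23547/2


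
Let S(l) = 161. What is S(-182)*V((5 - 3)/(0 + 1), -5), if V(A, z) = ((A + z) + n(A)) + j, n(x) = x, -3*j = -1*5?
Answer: 322/3 ≈ 107.33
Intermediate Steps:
j = 5/3 (j = -(-1)*5/3 = -⅓*(-5) = 5/3 ≈ 1.6667)
V(A, z) = 5/3 + z + 2*A (V(A, z) = ((A + z) + A) + 5/3 = (z + 2*A) + 5/3 = 5/3 + z + 2*A)
S(-182)*V((5 - 3)/(0 + 1), -5) = 161*(5/3 - 5 + 2*((5 - 3)/(0 + 1))) = 161*(5/3 - 5 + 2*(2/1)) = 161*(5/3 - 5 + 2*(2*1)) = 161*(5/3 - 5 + 2*2) = 161*(5/3 - 5 + 4) = 161*(⅔) = 322/3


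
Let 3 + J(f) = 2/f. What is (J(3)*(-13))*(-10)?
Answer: -910/3 ≈ -303.33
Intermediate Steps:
J(f) = -3 + 2/f
(J(3)*(-13))*(-10) = ((-3 + 2/3)*(-13))*(-10) = -7/3*(-13)*(-10) = (91/3)*(-10) = -910/3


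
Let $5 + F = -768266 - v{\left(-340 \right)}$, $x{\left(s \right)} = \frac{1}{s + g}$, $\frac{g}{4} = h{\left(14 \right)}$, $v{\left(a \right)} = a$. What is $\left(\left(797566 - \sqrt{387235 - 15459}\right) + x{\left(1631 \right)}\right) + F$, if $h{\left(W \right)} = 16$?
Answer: $\frac{50231326}{1695} - 8 \sqrt{5809} \approx 29025.0$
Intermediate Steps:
$g = 64$ ($g = 4 \cdot 16 = 64$)
$x{\left(s \right)} = \frac{1}{64 + s}$ ($x{\left(s \right)} = \frac{1}{s + 64} = \frac{1}{64 + s}$)
$F = -767931$ ($F = -5 - 767926 = -767931$)
$\left(\left(797566 - \sqrt{387235 - 15459}\right) + x{\left(1631 \right)}\right) + F = \left(\left(797566 - \sqrt{387235 - 15459}\right) + \frac{1}{64 + 1631}\right) - 767931 = \left(\left(797566 - \sqrt{371776}\right) + \frac{1}{1695}\right) - 767931 = \left(\left(797566 - 8 \sqrt{5809}\right) + \frac{1}{1695}\right) - 767931 = \left(\frac{1351874371}{1695} - 8 \sqrt{5809}\right) - 767931 = \frac{50231326}{1695} - 8 \sqrt{5809}$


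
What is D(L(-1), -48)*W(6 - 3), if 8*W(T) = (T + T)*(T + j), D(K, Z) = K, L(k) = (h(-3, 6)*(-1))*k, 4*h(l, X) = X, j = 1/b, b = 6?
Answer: 57/16 ≈ 3.5625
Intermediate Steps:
j = ⅙ (j = 1/6 = ⅙ ≈ 0.16667)
h(l, X) = X/4
L(k) = -3*k/2 (L(k) = (((¼)*6)*(-1))*k = ((3/2)*(-1))*k = -3*k/2)
W(T) = T*(⅙ + T)/4 (W(T) = ((T + T)*(T + ⅙))/8 = ((2*T)*(⅙ + T))/8 = (2*T*(⅙ + T))/8 = T*(⅙ + T)/4)
D(L(-1), -48)*W(6 - 3) = (-3/2*(-1))*((6 - 3)*(1 + 6*(6 - 3))/24) = 3*((1/24)*3*(1 + 6*3))/2 = 3*((1/24)*3*(1 + 18))/2 = 3*((1/24)*3*19)/2 = (3/2)*(19/8) = 57/16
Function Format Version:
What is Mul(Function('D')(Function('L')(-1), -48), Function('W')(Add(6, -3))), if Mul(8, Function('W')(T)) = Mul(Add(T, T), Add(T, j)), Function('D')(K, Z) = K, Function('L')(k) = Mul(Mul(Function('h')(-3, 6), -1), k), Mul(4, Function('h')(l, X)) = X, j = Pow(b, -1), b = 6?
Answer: Rational(57, 16) ≈ 3.5625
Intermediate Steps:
j = Rational(1, 6) (j = Pow(6, -1) = Rational(1, 6) ≈ 0.16667)
Function('h')(l, X) = Mul(Rational(1, 4), X)
Function('L')(k) = Mul(Rational(-3, 2), k) (Function('L')(k) = Mul(Mul(Mul(Rational(1, 4), 6), -1), k) = Mul(Mul(Rational(3, 2), -1), k) = Mul(Rational(-3, 2), k))
Function('W')(T) = Mul(Rational(1, 4), T, Add(Rational(1, 6), T)) (Function('W')(T) = Mul(Rational(1, 8), Mul(Add(T, T), Add(T, Rational(1, 6)))) = Mul(Rational(1, 8), Mul(Mul(2, T), Add(Rational(1, 6), T))) = Mul(Rational(1, 8), Mul(2, T, Add(Rational(1, 6), T))) = Mul(Rational(1, 4), T, Add(Rational(1, 6), T)))
Mul(Function('D')(Function('L')(-1), -48), Function('W')(Add(6, -3))) = Mul(Mul(Rational(-3, 2), -1), Mul(Rational(1, 24), Add(6, -3), Add(1, Mul(6, Add(6, -3))))) = Mul(Rational(3, 2), Mul(Rational(1, 24), 3, Add(1, Mul(6, 3)))) = Mul(Rational(3, 2), Mul(Rational(1, 24), 3, Add(1, 18))) = Mul(Rational(3, 2), Mul(Rational(1, 24), 3, 19)) = Mul(Rational(3, 2), Rational(19, 8)) = Rational(57, 16)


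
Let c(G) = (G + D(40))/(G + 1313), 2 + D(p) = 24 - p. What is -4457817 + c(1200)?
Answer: -11202492939/2513 ≈ -4.4578e+6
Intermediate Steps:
D(p) = 22 - p (D(p) = -2 + (24 - p) = 22 - p)
c(G) = (-18 + G)/(1313 + G) (c(G) = (G + (22 - 1*40))/(G + 1313) = (G + (22 - 40))/(1313 + G) = (G - 18)/(1313 + G) = (-18 + G)/(1313 + G))
-4457817 + c(1200) = -4457817 + (-18 + 1200)/(1313 + 1200) = -4457817 + 1182/2513 = -11202492939/2513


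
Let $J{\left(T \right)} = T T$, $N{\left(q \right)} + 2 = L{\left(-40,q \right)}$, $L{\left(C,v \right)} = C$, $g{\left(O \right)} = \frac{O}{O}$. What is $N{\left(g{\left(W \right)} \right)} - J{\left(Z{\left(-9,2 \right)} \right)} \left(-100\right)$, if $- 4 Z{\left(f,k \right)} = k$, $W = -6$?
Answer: $-17$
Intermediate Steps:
$g{\left(O \right)} = 1$
$N{\left(q \right)} = -42$ ($N{\left(q \right)} = -2 - 40 = -42$)
$Z{\left(f,k \right)} = - \frac{k}{4}$
$J{\left(T \right)} = T^{2}$
$N{\left(g{\left(W \right)} \right)} - J{\left(Z{\left(-9,2 \right)} \right)} \left(-100\right) = -42 - \left(\left(- \frac{1}{4}\right) 2\right)^{2} \left(-100\right) = -42 - \left(- \frac{1}{2}\right)^{2} \left(-100\right) = -42 - \frac{1}{4} \left(-100\right) = -42 - -25 = -42 + 25 = -17$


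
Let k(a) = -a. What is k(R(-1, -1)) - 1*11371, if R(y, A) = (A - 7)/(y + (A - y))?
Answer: -11379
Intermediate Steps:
R(y, A) = (-7 + A)/A
k(R(-1, -1)) - 1*11371 = -(-7 - 1)/(-1) - 1*11371 = -(-1)*(-8) - 11371 = -1*8 - 11371 = -8 - 11371 = -11379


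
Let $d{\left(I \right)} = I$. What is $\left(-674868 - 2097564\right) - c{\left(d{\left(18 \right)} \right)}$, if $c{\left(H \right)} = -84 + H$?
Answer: $-2772366$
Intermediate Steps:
$\left(-674868 - 2097564\right) - c{\left(d{\left(18 \right)} \right)} = \left(-674868 - 2097564\right) - \left(-84 + 18\right) = -2772432 - -66 = -2772432 + 66 = -2772366$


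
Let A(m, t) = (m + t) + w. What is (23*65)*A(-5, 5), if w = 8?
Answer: 11960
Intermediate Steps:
A(m, t) = 8 + m + t (A(m, t) = (m + t) + 8 = 8 + m + t)
(23*65)*A(-5, 5) = (23*65)*(8 - 5 + 5) = 1495*8 = 11960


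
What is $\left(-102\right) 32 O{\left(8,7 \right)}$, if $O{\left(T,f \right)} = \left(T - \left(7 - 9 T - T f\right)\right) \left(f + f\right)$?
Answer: $-5894784$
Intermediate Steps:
$O{\left(T,f \right)} = 2 f \left(-7 + 10 T + T f\right)$ ($O{\left(T,f \right)} = \left(T + \left(-7 + 9 T + T f\right)\right) 2 f = \left(-7 + 10 T + T f\right) 2 f = 2 f \left(-7 + 10 T + T f\right)$)
$\left(-102\right) 32 O{\left(8,7 \right)} = \left(-102\right) 32 \cdot 2 \cdot 7 \left(-7 + 10 \cdot 8 + 8 \cdot 7\right) = - 3264 \cdot 2 \cdot 7 \left(-7 + 80 + 56\right) = - 3264 \cdot 2 \cdot 7 \cdot 129 = \left(-3264\right) 1806 = -5894784$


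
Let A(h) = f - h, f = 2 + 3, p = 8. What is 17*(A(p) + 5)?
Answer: 34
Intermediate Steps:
f = 5
A(h) = 5 - h
17*(A(p) + 5) = 17*((5 - 1*8) + 5) = 17*((5 - 8) + 5) = 17*(-3 + 5) = 17*2 = 34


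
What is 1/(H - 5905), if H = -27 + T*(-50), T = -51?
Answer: -1/3382 ≈ -0.00029568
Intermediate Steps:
H = 2523 (H = -27 - 51*(-50) = -27 + 2550 = 2523)
1/(H - 5905) = 1/(2523 - 5905) = 1/(-3382) = -1/3382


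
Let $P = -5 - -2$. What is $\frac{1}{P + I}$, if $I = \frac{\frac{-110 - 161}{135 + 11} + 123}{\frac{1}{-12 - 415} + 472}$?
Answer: $- \frac{29425278}{80723485} \approx -0.36452$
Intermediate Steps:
$I = \frac{7552349}{29425278}$ ($I = \frac{- \frac{271}{146} + 123}{\frac{1}{-427} + 472} = \frac{\left(-271\right) \frac{1}{146} + 123}{- \frac{1}{427} + 472} = \frac{- \frac{271}{146} + 123}{\frac{201543}{427}} = \frac{17687}{146} \cdot \frac{427}{201543} = \frac{7552349}{29425278} \approx 0.25666$)
$P = -3$ ($P = -5 + 2 = -3$)
$\frac{1}{P + I} = \frac{1}{-3 + \frac{7552349}{29425278}} = \frac{1}{- \frac{80723485}{29425278}} = - \frac{29425278}{80723485}$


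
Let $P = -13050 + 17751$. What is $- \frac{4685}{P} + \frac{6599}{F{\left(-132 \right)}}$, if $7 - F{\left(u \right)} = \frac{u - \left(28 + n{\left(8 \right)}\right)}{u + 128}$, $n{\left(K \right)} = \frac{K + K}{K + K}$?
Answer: $- \frac{124710701}{625233} \approx -199.46$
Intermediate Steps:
$n{\left(K \right)} = 1$ ($n{\left(K \right)} = \frac{2 K}{2 K} = 2 K \frac{1}{2 K} = 1$)
$F{\left(u \right)} = 7 - \frac{-29 + u}{128 + u}$ ($F{\left(u \right)} = 7 - \frac{u - 29}{u + 128} = 7 - \frac{u - 29}{128 + u} = 7 - \frac{-29 + u}{128 + u}$)
$P = 4701$
$- \frac{4685}{P} + \frac{6599}{F{\left(-132 \right)}} = - \frac{4685}{4701} + \frac{6599}{\frac{1}{128 - 132} \left(925 + 6 \left(-132\right)\right)} = \left(-4685\right) \frac{1}{4701} + \frac{6599}{\frac{1}{-4} \left(925 - 792\right)} = - \frac{4685}{4701} + \frac{6599}{\left(- \frac{1}{4}\right) 133} = - \frac{4685}{4701} + \frac{6599}{- \frac{133}{4}} = - \frac{4685}{4701} + 6599 \left(- \frac{4}{133}\right) = - \frac{4685}{4701} - \frac{26396}{133} = - \frac{124710701}{625233}$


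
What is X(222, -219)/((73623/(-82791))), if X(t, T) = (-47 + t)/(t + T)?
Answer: -1609825/24541 ≈ -65.597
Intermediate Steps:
X(t, T) = (-47 + t)/(T + t)
X(222, -219)/((73623/(-82791))) = ((-47 + 222)/(-219 + 222))/((73623/(-82791))) = (175/3)/((73623*(-1/82791))) = ((1/3)*175)/(-24541/27597) = (175/3)*(-27597/24541) = -1609825/24541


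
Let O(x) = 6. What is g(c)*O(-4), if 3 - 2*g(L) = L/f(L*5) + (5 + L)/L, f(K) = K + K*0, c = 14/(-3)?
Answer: 603/70 ≈ 8.6143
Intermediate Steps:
c = -14/3 (c = 14*(-⅓) = -14/3 ≈ -4.6667)
f(K) = K (f(K) = K + 0 = K)
g(L) = 7/5 - (5 + L)/(2*L) (g(L) = 3/2 - (L/((L*5)) + (5 + L)/L)/2 = 3/2 - (L/((5*L)) + (5 + L)/L)/2 = 3/2 - (L*(1/(5*L)) + (5 + L)/L)/2 = 3/2 - (⅕ + (5 + L)/L)/2 = 3/2 + (-⅒ - (5 + L)/(2*L)) = 7/5 - (5 + L)/(2*L))
g(c)*O(-4) = ((-25 + 9*(-14/3))/(10*(-14/3)))*6 = ((⅒)*(-3/14)*(-25 - 42))*6 = ((⅒)*(-3/14)*(-67))*6 = (201/140)*6 = 603/70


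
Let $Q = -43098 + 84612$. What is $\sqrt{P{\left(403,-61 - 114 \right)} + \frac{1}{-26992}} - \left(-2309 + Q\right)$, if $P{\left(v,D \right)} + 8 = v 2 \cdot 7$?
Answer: $-39205 + \frac{\sqrt{256547027849}}{6748} \approx -39130.0$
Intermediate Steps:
$P{\left(v,D \right)} = -8 + 14 v$ ($P{\left(v,D \right)} = -8 + v 2 \cdot 7 = -8 + 2 v 7 = -8 + 14 v$)
$Q = 41514$
$\sqrt{P{\left(403,-61 - 114 \right)} + \frac{1}{-26992}} - \left(-2309 + Q\right) = \sqrt{\left(-8 + 14 \cdot 403\right) + \frac{1}{-26992}} + \left(2309 - 41514\right) = \sqrt{\left(-8 + 5642\right) - \frac{1}{26992}} + \left(2309 - 41514\right) = \sqrt{5634 - \frac{1}{26992}} - 39205 = \sqrt{\frac{152072927}{26992}} - 39205 = \frac{\sqrt{256547027849}}{6748} - 39205 = -39205 + \frac{\sqrt{256547027849}}{6748}$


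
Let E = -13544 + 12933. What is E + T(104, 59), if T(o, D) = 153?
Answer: -458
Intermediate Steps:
E = -611
E + T(104, 59) = -611 + 153 = -458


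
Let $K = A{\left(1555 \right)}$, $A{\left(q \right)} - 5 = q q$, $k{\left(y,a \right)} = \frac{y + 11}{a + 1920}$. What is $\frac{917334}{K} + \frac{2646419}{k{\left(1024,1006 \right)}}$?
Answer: $\frac{208042529262139}{27807345} \approx 7.4816 \cdot 10^{6}$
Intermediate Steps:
$k{\left(y,a \right)} = \frac{11 + y}{1920 + a}$
$A{\left(q \right)} = 5 + q^{2}$ ($A{\left(q \right)} = 5 + q q = 5 + q^{2}$)
$K = 2418030$ ($K = 5 + 1555^{2} = 5 + 2418025 = 2418030$)
$\frac{917334}{K} + \frac{2646419}{k{\left(1024,1006 \right)}} = \frac{917334}{2418030} + \frac{2646419}{\frac{1}{1920 + 1006} \left(11 + 1024\right)} = 917334 \cdot \frac{1}{2418030} + \frac{2646419}{\frac{1}{2926} \cdot 1035} = \frac{50963}{134335} + \frac{2646419}{\frac{1}{2926} \cdot 1035} = \frac{50963}{134335} + \frac{2646419}{\frac{1035}{2926}} = \frac{50963}{134335} + 2646419 \cdot \frac{2926}{1035} = \frac{50963}{134335} + \frac{7743421994}{1035} = \frac{208042529262139}{27807345}$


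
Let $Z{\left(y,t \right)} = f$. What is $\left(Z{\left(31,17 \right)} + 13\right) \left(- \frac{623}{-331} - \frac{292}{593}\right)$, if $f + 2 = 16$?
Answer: $\frac{7365249}{196283} \approx 37.524$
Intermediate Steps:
$f = 14$ ($f = -2 + 16 = 14$)
$Z{\left(y,t \right)} = 14$
$\left(Z{\left(31,17 \right)} + 13\right) \left(- \frac{623}{-331} - \frac{292}{593}\right) = \left(14 + 13\right) \left(- \frac{623}{-331} - \frac{292}{593}\right) = 27 \left(\left(-623\right) \left(- \frac{1}{331}\right) - \frac{292}{593}\right) = 27 \left(\frac{623}{331} - \frac{292}{593}\right) = 27 \cdot \frac{272787}{196283} = \frac{7365249}{196283}$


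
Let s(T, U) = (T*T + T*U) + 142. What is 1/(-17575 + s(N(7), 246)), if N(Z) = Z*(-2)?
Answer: -1/20681 ≈ -4.8354e-5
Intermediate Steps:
N(Z) = -2*Z
s(T, U) = 142 + T² + T*U (s(T, U) = (T² + T*U) + 142 = 142 + T² + T*U)
1/(-17575 + s(N(7), 246)) = 1/(-17575 + (142 + (-2*7)² - 2*7*246)) = 1/(-17575 + (142 + (-14)² - 14*246)) = 1/(-17575 + (142 + 196 - 3444)) = 1/(-17575 - 3106) = 1/(-20681) = -1/20681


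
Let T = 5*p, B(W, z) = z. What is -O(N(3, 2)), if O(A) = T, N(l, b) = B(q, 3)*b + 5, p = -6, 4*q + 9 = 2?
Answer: 30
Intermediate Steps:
q = -7/4 (q = -9/4 + (1/4)*2 = -9/4 + 1/2 = -7/4 ≈ -1.7500)
N(l, b) = 5 + 3*b (N(l, b) = 3*b + 5 = 5 + 3*b)
T = -30 (T = 5*(-6) = -30)
O(A) = -30
-O(N(3, 2)) = -1*(-30) = 30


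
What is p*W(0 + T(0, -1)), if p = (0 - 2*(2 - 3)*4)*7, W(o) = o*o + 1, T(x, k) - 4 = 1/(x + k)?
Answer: 560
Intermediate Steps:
T(x, k) = 4 + 1/(k + x) (T(x, k) = 4 + 1/(x + k) = 4 + 1/(k + x))
W(o) = 1 + o² (W(o) = o² + 1 = 1 + o²)
p = 56 (p = (0 - (-2)*4)*7 = (0 - 2*(-4))*7 = (0 + 8)*7 = 8*7 = 56)
p*W(0 + T(0, -1)) = 56*(1 + (0 + (1 + 4*(-1) + 4*0)/(-1 + 0))²) = 56*(1 + (0 + (1 - 4 + 0)/(-1))²) = 56*(1 + (0 - 1*(-3))²) = 56*(1 + (0 + 3)²) = 56*(1 + 3²) = 56*(1 + 9) = 56*10 = 560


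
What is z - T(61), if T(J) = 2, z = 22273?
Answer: 22271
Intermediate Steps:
z - T(61) = 22273 - 1*2 = 22273 - 2 = 22271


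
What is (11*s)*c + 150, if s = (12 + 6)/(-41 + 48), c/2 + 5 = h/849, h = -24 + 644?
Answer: -181350/1981 ≈ -91.545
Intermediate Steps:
h = 620
c = -7250/849 (c = -10 + 2*(620/849) = -10 + 1240/849 = -7250/849 ≈ -8.5395)
s = 18/7 ≈ 2.5714
(11*s)*c + 150 = (11*(18/7))*(-7250/849) + 150 = (198/7)*(-7250/849) + 150 = -478500/1981 + 150 = -181350/1981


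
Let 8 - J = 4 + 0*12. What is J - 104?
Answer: -100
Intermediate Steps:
J = 4 (J = 8 - (4 + 0*12) = 8 - (4 + 0) = 8 - 1*4 = 8 - 4 = 4)
J - 104 = 4 - 104 = -100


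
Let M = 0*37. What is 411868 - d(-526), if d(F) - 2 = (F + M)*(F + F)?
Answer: -141486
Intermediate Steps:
M = 0
d(F) = 2 + 2*F² (d(F) = 2 + (F + 0)*(F + F) = 2 + F*(2*F) = 2 + 2*F²)
411868 - d(-526) = 411868 - (2 + 2*(-526)²) = 411868 - (2 + 2*276676) = 411868 - (2 + 553352) = 411868 - 1*553354 = 411868 - 553354 = -141486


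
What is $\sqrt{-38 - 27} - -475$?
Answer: $475 + i \sqrt{65} \approx 475.0 + 8.0623 i$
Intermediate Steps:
$\sqrt{-38 - 27} - -475 = \sqrt{-65} + 475 = i \sqrt{65} + 475 = 475 + i \sqrt{65}$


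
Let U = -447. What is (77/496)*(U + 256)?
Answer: -14707/496 ≈ -29.651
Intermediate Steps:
(77/496)*(U + 256) = (77/496)*(-447 + 256) = (77*(1/496))*(-191) = (77/496)*(-191) = -14707/496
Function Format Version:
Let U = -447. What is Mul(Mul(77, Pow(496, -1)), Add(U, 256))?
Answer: Rational(-14707, 496) ≈ -29.651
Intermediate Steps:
Mul(Mul(77, Pow(496, -1)), Add(U, 256)) = Mul(Mul(77, Pow(496, -1)), Add(-447, 256)) = Mul(Mul(77, Rational(1, 496)), -191) = Mul(Rational(77, 496), -191) = Rational(-14707, 496)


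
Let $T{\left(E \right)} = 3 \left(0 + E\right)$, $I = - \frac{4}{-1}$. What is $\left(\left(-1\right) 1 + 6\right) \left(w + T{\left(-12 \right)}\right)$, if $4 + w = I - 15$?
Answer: $-255$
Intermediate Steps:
$I = 4$ ($I = \left(-4\right) \left(-1\right) = 4$)
$T{\left(E \right)} = 3 E$
$w = -15$ ($w = -4 + \left(4 - 15\right) = -4 - 11 = -15$)
$\left(\left(-1\right) 1 + 6\right) \left(w + T{\left(-12 \right)}\right) = \left(\left(-1\right) 1 + 6\right) \left(-15 + 3 \left(-12\right)\right) = \left(-1 + 6\right) \left(-15 - 36\right) = 5 \left(-51\right) = -255$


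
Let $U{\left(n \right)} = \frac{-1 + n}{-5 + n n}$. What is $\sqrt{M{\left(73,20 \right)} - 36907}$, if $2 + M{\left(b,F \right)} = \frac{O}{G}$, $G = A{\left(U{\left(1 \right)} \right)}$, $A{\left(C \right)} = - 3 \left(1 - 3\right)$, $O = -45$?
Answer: $\frac{i \sqrt{147666}}{2} \approx 192.14 i$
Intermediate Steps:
$U{\left(n \right)} = \frac{-1 + n}{-5 + n^{2}}$
$A{\left(C \right)} = 6$ ($A{\left(C \right)} = \left(-3\right) \left(-2\right) = 6$)
$G = 6$
$M{\left(b,F \right)} = - \frac{19}{2}$ ($M{\left(b,F \right)} = -2 - \frac{45}{6} = -2 - \frac{15}{2} = - \frac{19}{2}$)
$\sqrt{M{\left(73,20 \right)} - 36907} = \sqrt{- \frac{19}{2} - 36907} = \sqrt{- \frac{73833}{2}} = \frac{i \sqrt{147666}}{2}$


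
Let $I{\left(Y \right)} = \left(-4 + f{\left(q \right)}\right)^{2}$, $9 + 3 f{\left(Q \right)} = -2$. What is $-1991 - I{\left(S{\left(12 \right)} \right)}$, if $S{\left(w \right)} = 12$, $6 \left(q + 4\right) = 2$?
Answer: $- \frac{18448}{9} \approx -2049.8$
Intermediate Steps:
$q = - \frac{11}{3}$ ($q = -4 + \frac{1}{6} \cdot 2 = -4 + \frac{1}{3} = - \frac{11}{3} \approx -3.6667$)
$f{\left(Q \right)} = - \frac{11}{3}$ ($f{\left(Q \right)} = -3 + \frac{1}{3} \left(-2\right) = -3 - \frac{2}{3} = - \frac{11}{3}$)
$I{\left(Y \right)} = \frac{529}{9}$ ($I{\left(Y \right)} = \left(-4 - \frac{11}{3}\right)^{2} = \left(- \frac{23}{3}\right)^{2} = \frac{529}{9}$)
$-1991 - I{\left(S{\left(12 \right)} \right)} = -1991 - \frac{529}{9} = - \frac{18448}{9}$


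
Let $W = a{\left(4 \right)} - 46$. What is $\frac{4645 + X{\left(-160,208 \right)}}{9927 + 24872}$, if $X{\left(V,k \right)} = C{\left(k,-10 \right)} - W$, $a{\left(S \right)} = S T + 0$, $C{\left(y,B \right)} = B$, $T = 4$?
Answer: $\frac{4665}{34799} \approx 0.13406$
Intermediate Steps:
$a{\left(S \right)} = 4 S$ ($a{\left(S \right)} = S 4 + 0 = 4 S + 0 = 4 S$)
$W = -30$ ($W = 4 \cdot 4 - 46 = 16 - 46 = -30$)
$X{\left(V,k \right)} = 20$ ($X{\left(V,k \right)} = -10 - -30 = -10 + 30 = 20$)
$\frac{4645 + X{\left(-160,208 \right)}}{9927 + 24872} = \frac{4645 + 20}{9927 + 24872} = \frac{4665}{34799}$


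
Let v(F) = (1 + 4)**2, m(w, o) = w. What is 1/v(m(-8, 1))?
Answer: 1/25 ≈ 0.040000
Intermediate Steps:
v(F) = 25 (v(F) = 5**2 = 25)
1/v(m(-8, 1)) = 1/25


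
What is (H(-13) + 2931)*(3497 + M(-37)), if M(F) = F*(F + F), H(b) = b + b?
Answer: 18112675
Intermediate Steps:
H(b) = 2*b
M(F) = 2*F**2 (M(F) = F*(2*F) = 2*F**2)
(H(-13) + 2931)*(3497 + M(-37)) = (2*(-13) + 2931)*(3497 + 2*(-37)**2) = (-26 + 2931)*(3497 + 2*1369) = 2905*(3497 + 2738) = 2905*6235 = 18112675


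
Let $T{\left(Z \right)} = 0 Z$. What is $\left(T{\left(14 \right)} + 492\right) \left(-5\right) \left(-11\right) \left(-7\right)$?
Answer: $-189420$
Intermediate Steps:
$T{\left(Z \right)} = 0$
$\left(T{\left(14 \right)} + 492\right) \left(-5\right) \left(-11\right) \left(-7\right) = \left(0 + 492\right) \left(-5\right) \left(-11\right) \left(-7\right) = 492 \cdot 55 \left(-7\right) = 492 \left(-385\right) = -189420$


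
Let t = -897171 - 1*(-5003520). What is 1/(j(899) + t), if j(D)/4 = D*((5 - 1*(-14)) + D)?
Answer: 1/7407477 ≈ 1.3500e-7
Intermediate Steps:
t = 4106349 (t = -897171 + 5003520 = 4106349)
j(D) = 4*D*(19 + D) (j(D) = 4*(D*((5 - 1*(-14)) + D)) = 4*(D*((5 + 14) + D)) = 4*(D*(19 + D)) = 4*D*(19 + D))
1/(j(899) + t) = 1/(4*899*(19 + 899) + 4106349) = 1/(4*899*918 + 4106349) = 1/(3301128 + 4106349) = 1/7407477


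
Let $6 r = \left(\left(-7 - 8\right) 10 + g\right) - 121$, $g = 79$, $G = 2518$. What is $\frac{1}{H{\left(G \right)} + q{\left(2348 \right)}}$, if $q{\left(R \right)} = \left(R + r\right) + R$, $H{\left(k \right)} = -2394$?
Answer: $\frac{1}{2270} \approx 0.00044053$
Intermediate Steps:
$r = -32$ ($r = \frac{\left(\left(-7 - 8\right) 10 + 79\right) - 121}{6} = \frac{\left(\left(-15\right) 10 + 79\right) - 121}{6} = \frac{\left(-150 + 79\right) - 121}{6} = \frac{-71 - 121}{6} = \frac{1}{6} \left(-192\right) = -32$)
$q{\left(R \right)} = -32 + 2 R$ ($q{\left(R \right)} = \left(R - 32\right) + R = \left(-32 + R\right) + R = -32 + 2 R$)
$\frac{1}{H{\left(G \right)} + q{\left(2348 \right)}} = \frac{1}{-2394 + \left(-32 + 2 \cdot 2348\right)} = \frac{1}{-2394 + \left(-32 + 4696\right)} = \frac{1}{-2394 + 4664} = \frac{1}{2270}$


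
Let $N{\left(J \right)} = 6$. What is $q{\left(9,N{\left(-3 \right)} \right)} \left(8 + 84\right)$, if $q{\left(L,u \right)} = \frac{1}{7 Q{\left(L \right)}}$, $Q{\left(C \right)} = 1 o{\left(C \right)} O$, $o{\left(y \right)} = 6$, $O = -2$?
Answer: $- \frac{23}{21} \approx -1.0952$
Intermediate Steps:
$Q{\left(C \right)} = -12$ ($Q{\left(C \right)} = 1 \cdot 6 \left(-2\right) = 6 \left(-2\right) = -12$)
$q{\left(L,u \right)} = - \frac{1}{84}$ ($q{\left(L,u \right)} = \frac{1}{7 \left(-12\right)} = \frac{1}{7} \left(- \frac{1}{12}\right) = - \frac{1}{84}$)
$q{\left(9,N{\left(-3 \right)} \right)} \left(8 + 84\right) = - \frac{8 + 84}{84} = \left(- \frac{1}{84}\right) 92 = - \frac{23}{21}$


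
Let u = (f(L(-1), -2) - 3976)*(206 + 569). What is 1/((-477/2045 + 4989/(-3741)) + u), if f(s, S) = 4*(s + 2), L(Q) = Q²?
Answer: -2550115/7834212287154 ≈ -3.2551e-7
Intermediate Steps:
f(s, S) = 8 + 4*s (f(s, S) = 4*(2 + s) = 8 + 4*s)
u = -3072100 (u = ((8 + 4*(-1)²) - 3976)*(206 + 569) = ((8 + 4*1) - 3976)*775 = ((8 + 4) - 3976)*775 = (12 - 3976)*775 = -3964*775 = -3072100)
1/((-477/2045 + 4989/(-3741)) + u) = 1/((-477/2045 + 4989/(-3741)) - 3072100) = 1/((-477*1/2045 + 4989*(-1/3741)) - 3072100) = 1/((-477/2045 - 1663/1247) - 3072100) = 1/(-3995654/2550115 - 3072100) = 1/(-7834212287154/2550115) = -2550115/7834212287154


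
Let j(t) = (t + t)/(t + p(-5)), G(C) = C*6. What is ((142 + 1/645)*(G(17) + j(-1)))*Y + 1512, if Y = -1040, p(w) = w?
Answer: -5848049752/387 ≈ -1.5111e+7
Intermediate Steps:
G(C) = 6*C
j(t) = 2*t/(-5 + t) (j(t) = (t + t)/(t - 5) = (2*t)/(-5 + t) = 2*t/(-5 + t))
((142 + 1/645)*(G(17) + j(-1)))*Y + 1512 = ((142 + 1/645)*(6*17 + 2*(-1)/(-5 - 1)))*(-1040) + 1512 = ((142 + 1/645)*(102 + 2*(-1)/(-6)))*(-1040) + 1512 = (91591*(102 + 2*(-1)*(-1/6))/645)*(-1040) + 1512 = (91591*(102 + 1/3)/645)*(-1040) + 1512 = ((91591/645)*(307/3))*(-1040) + 1512 = (28118437/1935)*(-1040) + 1512 = -5848634896/387 + 1512 = -5848049752/387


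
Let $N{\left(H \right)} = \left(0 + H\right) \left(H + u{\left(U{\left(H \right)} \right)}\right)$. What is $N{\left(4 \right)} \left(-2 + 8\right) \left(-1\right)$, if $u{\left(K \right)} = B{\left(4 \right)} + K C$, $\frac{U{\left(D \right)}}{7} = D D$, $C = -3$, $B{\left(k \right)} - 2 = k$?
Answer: $7824$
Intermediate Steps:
$B{\left(k \right)} = 2 + k$
$U{\left(D \right)} = 7 D^{2}$ ($U{\left(D \right)} = 7 D D = 7 D^{2}$)
$u{\left(K \right)} = 6 - 3 K$ ($u{\left(K \right)} = \left(2 + 4\right) + K \left(-3\right) = 6 - 3 K$)
$N{\left(H \right)} = H \left(6 + H - 21 H^{2}\right)$ ($N{\left(H \right)} = \left(0 + H\right) \left(H - \left(-6 + 3 \cdot 7 H^{2}\right)\right) = H \left(H - \left(-6 + 21 H^{2}\right)\right) = H \left(6 + H - 21 H^{2}\right)$)
$N{\left(4 \right)} \left(-2 + 8\right) \left(-1\right) = 4 \left(6 + 4 - 21 \cdot 4^{2}\right) \left(-2 + 8\right) \left(-1\right) = 4 \left(6 + 4 - 336\right) 6 \left(-1\right) = 4 \left(-326\right) 6 \left(-1\right) = \left(-1304\right) 6 \left(-1\right) = \left(-7824\right) \left(-1\right) = 7824$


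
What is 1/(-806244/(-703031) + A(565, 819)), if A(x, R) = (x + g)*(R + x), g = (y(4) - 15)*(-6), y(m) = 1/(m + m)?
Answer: 703031/636582722186 ≈ 1.1044e-6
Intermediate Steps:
y(m) = 1/(2*m)
g = 357/4 (g = ((½)/4 - 15)*(-6) = ((½)*(¼) - 15)*(-6) = (⅛ - 15)*(-6) = -119/8*(-6) = 357/4 ≈ 89.250)
A(x, R) = (357/4 + x)*(R + x) (A(x, R) = (x + 357/4)*(R + x) = (357/4 + x)*(R + x))
1/(-806244/(-703031) + A(565, 819)) = 1/(-806244/(-703031) + (565² + (357/4)*819 + (357/4)*565 + 819*565)) = 1/(-806244*(-1/703031) + (319225 + 292383/4 + 201705/4 + 462735)) = 1/(806244/703031 + 905482) = 1/(636582722186/703031) = 703031/636582722186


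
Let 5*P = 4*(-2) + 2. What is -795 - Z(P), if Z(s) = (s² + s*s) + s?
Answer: -19917/25 ≈ -796.68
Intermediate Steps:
P = -6/5 (P = (4*(-2) + 2)/5 = (-8 + 2)/5 = (⅕)*(-6) = -6/5 ≈ -1.2000)
Z(s) = s + 2*s² (Z(s) = (s² + s²) + s = 2*s² + s = s + 2*s²)
-795 - Z(P) = -795 - (-6)*(1 + 2*(-6/5))/5 = -795 - (-6)*(1 - 12/5)/5 = -795 - (-6)*(-7)/(5*5) = -795 - 1*42/25 = -795 - 42/25 = -19917/25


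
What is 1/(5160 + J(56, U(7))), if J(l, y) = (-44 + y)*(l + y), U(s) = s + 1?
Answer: 1/2856 ≈ 0.00035014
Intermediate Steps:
U(s) = 1 + s
1/(5160 + J(56, U(7))) = 1/(5160 + ((1 + 7)² - 44*56 - 44*(1 + 7) + 56*(1 + 7))) = 1/(5160 + (8² - 2464 - 44*8 + 56*8)) = 1/(5160 + (64 - 2464 - 352 + 448)) = 1/(5160 - 2304) = 1/2856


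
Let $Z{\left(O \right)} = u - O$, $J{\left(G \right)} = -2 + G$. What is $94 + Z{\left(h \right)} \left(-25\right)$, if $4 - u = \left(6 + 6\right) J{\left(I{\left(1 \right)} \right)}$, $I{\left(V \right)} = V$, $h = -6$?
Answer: $-456$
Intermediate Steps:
$u = 16$ ($u = 4 - \left(6 + 6\right) \left(-2 + 1\right) = 4 - 12 \left(-1\right) = 4 - -12 = 4 + 12 = 16$)
$Z{\left(O \right)} = 16 - O$
$94 + Z{\left(h \right)} \left(-25\right) = 94 + \left(16 - -6\right) \left(-25\right) = 94 + \left(16 + 6\right) \left(-25\right) = 94 + 22 \left(-25\right) = 94 - 550 = -456$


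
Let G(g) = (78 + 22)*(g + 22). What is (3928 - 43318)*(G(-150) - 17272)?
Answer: 1184536080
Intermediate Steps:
G(g) = 2200 + 100*g (G(g) = 100*(22 + g) = 2200 + 100*g)
(3928 - 43318)*(G(-150) - 17272) = (3928 - 43318)*((2200 + 100*(-150)) - 17272) = -39390*((2200 - 15000) - 17272) = -39390*(-12800 - 17272) = -39390*(-30072) = 1184536080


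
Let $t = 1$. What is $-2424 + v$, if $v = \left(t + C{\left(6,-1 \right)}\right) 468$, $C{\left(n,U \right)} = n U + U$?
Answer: $-5232$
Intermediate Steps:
$C{\left(n,U \right)} = U + U n$ ($C{\left(n,U \right)} = U n + U = U + U n$)
$v = -2808$ ($v = \left(1 - \left(1 + 6\right)\right) 468 = \left(1 - 7\right) 468 = \left(-6\right) 468 = -2808$)
$-2424 + v = -2424 - 2808 = -5232$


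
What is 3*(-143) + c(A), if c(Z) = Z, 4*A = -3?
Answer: -1719/4 ≈ -429.75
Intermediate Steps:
A = -¾ (A = (¼)*(-3) = -¾ ≈ -0.75000)
3*(-143) + c(A) = 3*(-143) - ¾ = -429 - ¾ = -1719/4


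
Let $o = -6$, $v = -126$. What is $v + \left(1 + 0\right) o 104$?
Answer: $-750$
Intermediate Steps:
$v + \left(1 + 0\right) o 104 = -126 + \left(1 + 0\right) \left(-6\right) 104 = -126 + 1 \left(-6\right) 104 = -126 - 624 = -750$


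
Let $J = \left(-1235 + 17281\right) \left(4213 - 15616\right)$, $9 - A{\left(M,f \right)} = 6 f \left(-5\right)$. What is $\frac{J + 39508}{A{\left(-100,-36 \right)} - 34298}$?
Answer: $\frac{182933030}{35369} \approx 5172.1$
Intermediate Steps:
$A{\left(M,f \right)} = 9 + 30 f$ ($A{\left(M,f \right)} = 9 - 6 f \left(-5\right) = 9 - - 30 f = 9 + 30 f$)
$J = -182972538$ ($J = 16046 \left(-11403\right) = -182972538$)
$\frac{J + 39508}{A{\left(-100,-36 \right)} - 34298} = \frac{-182972538 + 39508}{\left(9 + 30 \left(-36\right)\right) - 34298} = - \frac{182933030}{\left(9 - 1080\right) - 34298} = - \frac{182933030}{-1071 - 34298} = - \frac{182933030}{-35369} = \left(-182933030\right) \left(- \frac{1}{35369}\right) = \frac{182933030}{35369}$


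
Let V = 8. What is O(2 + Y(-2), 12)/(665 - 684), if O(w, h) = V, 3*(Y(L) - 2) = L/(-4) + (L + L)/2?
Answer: -8/19 ≈ -0.42105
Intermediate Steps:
Y(L) = 2 + L/4 (Y(L) = 2 + (L/(-4) + (L + L)/2)/3 = 2 + (L*(-¼) + (2*L)*(½))/3 = 2 + (-L/4 + L)/3 = 2 + (3*L/4)/3 = 2 + L/4)
O(w, h) = 8
O(2 + Y(-2), 12)/(665 - 684) = 8/(665 - 684) = 8/(-19) = -1/19*8 = -8/19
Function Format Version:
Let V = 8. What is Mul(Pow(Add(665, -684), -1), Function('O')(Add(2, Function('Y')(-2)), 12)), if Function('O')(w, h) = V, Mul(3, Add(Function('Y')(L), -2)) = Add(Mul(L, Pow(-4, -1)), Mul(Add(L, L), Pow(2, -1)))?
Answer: Rational(-8, 19) ≈ -0.42105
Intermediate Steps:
Function('Y')(L) = Add(2, Mul(Rational(1, 4), L)) (Function('Y')(L) = Add(2, Mul(Rational(1, 3), Add(Mul(L, Pow(-4, -1)), Mul(Add(L, L), Pow(2, -1))))) = Add(2, Mul(Rational(1, 3), Add(Mul(L, Rational(-1, 4)), Mul(Mul(2, L), Rational(1, 2))))) = Add(2, Mul(Rational(1, 3), Add(Mul(Rational(-1, 4), L), L))) = Add(2, Mul(Rational(1, 3), Mul(Rational(3, 4), L))) = Add(2, Mul(Rational(1, 4), L)))
Function('O')(w, h) = 8
Mul(Pow(Add(665, -684), -1), Function('O')(Add(2, Function('Y')(-2)), 12)) = Mul(Pow(Add(665, -684), -1), 8) = Mul(Pow(-19, -1), 8) = Mul(Rational(-1, 19), 8) = Rational(-8, 19)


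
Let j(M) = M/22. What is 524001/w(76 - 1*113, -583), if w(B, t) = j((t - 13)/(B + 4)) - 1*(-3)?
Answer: 10011177/73 ≈ 1.3714e+5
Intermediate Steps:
j(M) = M/22 (j(M) = M*(1/22) = M/22)
w(B, t) = 3 + (-13 + t)/(22*(4 + B)) (w(B, t) = ((t - 13)/(B + 4))/22 - 1*(-3) = ((-13 + t)/(4 + B))/22 + 3 = (-13 + t)/(22*(4 + B)) + 3 = 3 + (-13 + t)/(22*(4 + B)))
524001/w(76 - 1*113, -583) = 524001/(((251 - 583 + 66*(76 - 1*113))/(22*(4 + (76 - 1*113))))) = 524001/(((251 - 583 + 66*(76 - 113))/(22*(4 + (76 - 113))))) = 524001/(((251 - 583 + 66*(-37))/(22*(4 - 37)))) = 524001/(((1/22)*(251 - 583 - 2442)/(-33))) = 524001/(((1/22)*(-1/33)*(-2774))) = 524001/(1387/363) = 524001*(363/1387) = 10011177/73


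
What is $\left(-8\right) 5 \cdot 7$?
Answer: $-280$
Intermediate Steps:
$\left(-8\right) 5 \cdot 7 = \left(-40\right) 7 = -280$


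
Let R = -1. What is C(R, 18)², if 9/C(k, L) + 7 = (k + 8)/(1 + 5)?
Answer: 2916/1225 ≈ 2.3804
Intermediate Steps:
C(k, L) = 9/(-17/3 + k/6) (C(k, L) = 9/(-7 + (k + 8)/(1 + 5)) = 9/(-7 + (8 + k)/6) = 9/(-7 + (8 + k)*(⅙)) = 9/(-7 + (4/3 + k/6)) = 9/(-17/3 + k/6))
C(R, 18)² = (54/(-34 - 1))² = (54/(-35))² = (54*(-1/35))² = (-54/35)² = 2916/1225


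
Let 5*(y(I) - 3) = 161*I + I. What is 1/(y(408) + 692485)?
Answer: 5/3528536 ≈ 1.4170e-6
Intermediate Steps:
y(I) = 3 + 162*I/5 (y(I) = 3 + (161*I + I)/5 = 3 + (162*I)/5 = 3 + 162*I/5)
1/(y(408) + 692485) = 1/((3 + (162/5)*408) + 692485) = 1/((3 + 66096/5) + 692485) = 1/(66111/5 + 692485) = 1/(3528536/5) = 5/3528536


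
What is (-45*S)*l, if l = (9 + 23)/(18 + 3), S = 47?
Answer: -22560/7 ≈ -3222.9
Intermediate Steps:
l = 32/21 ≈ 1.5238
(-45*S)*l = -45*47*(32/21) = -2115*32/21 = -22560/7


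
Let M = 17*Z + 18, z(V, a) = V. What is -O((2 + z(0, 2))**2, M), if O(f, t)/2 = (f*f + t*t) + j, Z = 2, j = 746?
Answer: -6932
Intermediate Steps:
M = 52 (M = 17*2 + 18 = 34 + 18 = 52)
O(f, t) = 1492 + 2*f**2 + 2*t**2 (O(f, t) = 2*((f*f + t*t) + 746) = 2*((f**2 + t**2) + 746) = 2*(746 + f**2 + t**2) = 1492 + 2*f**2 + 2*t**2)
-O((2 + z(0, 2))**2, M) = -(1492 + 2*((2 + 0)**2)**2 + 2*52**2) = -(1492 + 2*(2**2)**2 + 2*2704) = -(1492 + 2*4**2 + 5408) = -(1492 + 2*16 + 5408) = -(1492 + 32 + 5408) = -1*6932 = -6932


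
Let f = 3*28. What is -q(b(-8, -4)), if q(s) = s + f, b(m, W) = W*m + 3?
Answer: -119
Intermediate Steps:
f = 84
b(m, W) = 3 + W*m
q(s) = 84 + s (q(s) = s + 84 = 84 + s)
-q(b(-8, -4)) = -(84 + (3 - 4*(-8))) = -(84 + (3 + 32)) = -(84 + 35) = -1*119 = -119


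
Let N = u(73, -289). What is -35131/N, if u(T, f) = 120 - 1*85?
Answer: -35131/35 ≈ -1003.7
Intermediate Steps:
u(T, f) = 35 (u(T, f) = 120 - 85 = 35)
N = 35
-35131/N = -35131/35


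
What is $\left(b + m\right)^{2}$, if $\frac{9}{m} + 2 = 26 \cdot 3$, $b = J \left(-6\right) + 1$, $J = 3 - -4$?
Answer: $\frac{9653449}{5776} \approx 1671.3$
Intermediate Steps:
$J = 7$ ($J = 3 + 4 = 7$)
$b = -41$ ($b = 7 \left(-6\right) + 1 = -42 + 1 = -41$)
$m = \frac{9}{76}$ ($m = \frac{9}{-2 + 26 \cdot 3} = \frac{9}{-2 + 78} = \frac{9}{76} \approx 0.11842$)
$\left(b + m\right)^{2} = \left(-41 + \frac{9}{76}\right)^{2} = \left(- \frac{3107}{76}\right)^{2} = \frac{9653449}{5776}$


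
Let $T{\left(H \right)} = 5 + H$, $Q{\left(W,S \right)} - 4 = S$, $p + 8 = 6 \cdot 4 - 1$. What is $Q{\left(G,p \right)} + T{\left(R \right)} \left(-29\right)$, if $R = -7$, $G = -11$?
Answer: $77$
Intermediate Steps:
$p = 15$ ($p = -8 + \left(6 \cdot 4 - 1\right) = -8 + \left(24 - 1\right) = -8 + 23 = 15$)
$Q{\left(W,S \right)} = 4 + S$
$Q{\left(G,p \right)} + T{\left(R \right)} \left(-29\right) = \left(4 + 15\right) + \left(5 - 7\right) \left(-29\right) = 19 - -58 = 19 + 58 = 77$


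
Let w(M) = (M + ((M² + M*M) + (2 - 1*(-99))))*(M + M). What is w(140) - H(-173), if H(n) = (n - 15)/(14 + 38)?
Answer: 143565287/13 ≈ 1.1043e+7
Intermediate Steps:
H(n) = -15/52 + n/52 (H(n) = (-15 + n)/52 = (-15 + n)*(1/52) = -15/52 + n/52)
w(M) = 2*M*(101 + M + 2*M²) (w(M) = (M + ((M² + M²) + (2 + 99)))*(2*M) = (M + (2*M² + 101))*(2*M) = (M + (101 + 2*M²))*(2*M) = (101 + M + 2*M²)*(2*M) = 2*M*(101 + M + 2*M²))
w(140) - H(-173) = 2*140*(101 + 140 + 2*140²) - (-15/52 + (1/52)*(-173)) = 2*140*(101 + 140 + 2*19600) - (-15/52 - 173/52) = 2*140*(101 + 140 + 39200) - 1*(-47/13) = 2*140*39441 + 47/13 = 11043480 + 47/13 = 143565287/13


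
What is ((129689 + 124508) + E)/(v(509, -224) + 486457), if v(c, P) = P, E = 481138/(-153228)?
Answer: 19474808389/37252255062 ≈ 0.52278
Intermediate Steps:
E = -240569/76614 (E = 481138*(-1/153228) = -240569/76614 ≈ -3.1400)
((129689 + 124508) + E)/(v(509, -224) + 486457) = ((129689 + 124508) - 240569/76614)/(-224 + 486457) = (254197 - 240569/76614)/486233 = (19474808389/76614)*(1/486233) = 19474808389/37252255062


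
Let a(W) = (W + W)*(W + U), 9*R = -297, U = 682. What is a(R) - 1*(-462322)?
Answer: 419488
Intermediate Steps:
R = -33 (R = (⅑)*(-297) = -33)
a(W) = 2*W*(682 + W) (a(W) = (W + W)*(W + 682) = (2*W)*(682 + W) = 2*W*(682 + W))
a(R) - 1*(-462322) = 2*(-33)*(682 - 33) - 1*(-462322) = 2*(-33)*649 + 462322 = -42834 + 462322 = 419488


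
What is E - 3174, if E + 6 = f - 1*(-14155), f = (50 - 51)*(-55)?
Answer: 11030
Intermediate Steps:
f = 55 (f = -1*(-55) = 55)
E = 14204 (E = -6 + (55 - 1*(-14155)) = -6 + (55 + 14155) = -6 + 14210 = 14204)
E - 3174 = 14204 - 3174 = 11030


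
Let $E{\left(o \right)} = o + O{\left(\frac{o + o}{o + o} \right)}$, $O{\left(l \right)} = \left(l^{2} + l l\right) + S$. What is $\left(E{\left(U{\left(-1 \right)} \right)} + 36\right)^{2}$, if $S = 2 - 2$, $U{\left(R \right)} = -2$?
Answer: $1296$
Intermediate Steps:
$S = 0$
$O{\left(l \right)} = 2 l^{2}$ ($O{\left(l \right)} = \left(l^{2} + l l\right) + 0 = \left(l^{2} + l^{2}\right) + 0 = 2 l^{2} + 0 = 2 l^{2}$)
$E{\left(o \right)} = 2 + o$ ($E{\left(o \right)} = o + 2 \left(\frac{o + o}{o + o}\right)^{2} = o + 2 \left(\frac{2 o}{2 o}\right)^{2} = o + 2 \left(2 o \frac{1}{2 o}\right)^{2} = o + 2 \cdot 1^{2} = o + 2 \cdot 1 = o + 2 = 2 + o$)
$\left(E{\left(U{\left(-1 \right)} \right)} + 36\right)^{2} = \left(\left(2 - 2\right) + 36\right)^{2} = \left(0 + 36\right)^{2} = 36^{2} = 1296$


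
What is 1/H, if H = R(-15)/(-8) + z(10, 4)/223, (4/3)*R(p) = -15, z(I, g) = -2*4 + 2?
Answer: 7136/9843 ≈ 0.72498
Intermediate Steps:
z(I, g) = -6 (z(I, g) = -8 + 2 = -6)
R(p) = -45/4 (R(p) = (¾)*(-15) = -45/4)
H = 9843/7136 (H = -45/4/(-8) - 6/223 = -45/4*(-⅛) - 6*1/223 = 45/32 - 6/223 = 9843/7136 ≈ 1.3793)
1/H = 1/(9843/7136) = 7136/9843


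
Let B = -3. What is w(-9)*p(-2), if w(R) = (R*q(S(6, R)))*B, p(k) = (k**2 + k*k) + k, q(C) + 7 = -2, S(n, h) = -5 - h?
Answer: -1458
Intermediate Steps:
q(C) = -9 (q(C) = -7 - 2 = -9)
p(k) = k + 2*k**2 (p(k) = (k**2 + k**2) + k = 2*k**2 + k = k + 2*k**2)
w(R) = 27*R (w(R) = (R*(-9))*(-3) = -9*R*(-3) = 27*R)
w(-9)*p(-2) = (27*(-9))*(-2*(1 + 2*(-2))) = -(-486)*(1 - 4) = -(-486)*(-3) = -243*6 = -1458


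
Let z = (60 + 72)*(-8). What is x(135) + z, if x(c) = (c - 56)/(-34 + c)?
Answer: -106577/101 ≈ -1055.2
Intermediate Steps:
x(c) = (-56 + c)/(-34 + c)
z = -1056 (z = 132*(-8) = -1056)
x(135) + z = (-56 + 135)/(-34 + 135) - 1056 = 79/101 - 1056 = -106577/101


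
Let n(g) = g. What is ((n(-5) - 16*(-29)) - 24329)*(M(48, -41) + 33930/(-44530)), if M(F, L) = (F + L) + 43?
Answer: -5233664590/4453 ≈ -1.1753e+6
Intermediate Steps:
M(F, L) = 43 + F + L
((n(-5) - 16*(-29)) - 24329)*(M(48, -41) + 33930/(-44530)) = ((-5 - 16*(-29)) - 24329)*((43 + 48 - 41) + 33930/(-44530)) = ((-5 + 464) - 24329)*(50 + 33930*(-1/44530)) = (459 - 24329)*(50 - 3393/4453) = -23870*219257/4453 = -5233664590/4453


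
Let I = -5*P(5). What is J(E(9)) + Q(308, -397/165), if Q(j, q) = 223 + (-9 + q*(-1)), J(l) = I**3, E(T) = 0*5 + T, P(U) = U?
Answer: -2542418/165 ≈ -15409.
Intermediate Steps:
E(T) = T (E(T) = 0 + T = T)
I = -25 (I = -5*5 = -25)
J(l) = -15625 (J(l) = (-25)**3 = -15625)
Q(j, q) = 214 - q (Q(j, q) = 223 + (-9 - q) = 214 - q)
J(E(9)) + Q(308, -397/165) = -15625 + (214 - (-397)/165) = -15625 + (214 - 1*(-397/165)) = -15625 + (214 + 397/165) = -15625 + 35707/165 = -2542418/165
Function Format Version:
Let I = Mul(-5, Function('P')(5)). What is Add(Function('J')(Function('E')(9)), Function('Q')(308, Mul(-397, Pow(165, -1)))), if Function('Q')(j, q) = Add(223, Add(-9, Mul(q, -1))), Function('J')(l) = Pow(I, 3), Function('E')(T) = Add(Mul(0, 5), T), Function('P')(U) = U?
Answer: Rational(-2542418, 165) ≈ -15409.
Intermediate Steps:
Function('E')(T) = T (Function('E')(T) = Add(0, T) = T)
I = -25 (I = Mul(-5, 5) = -25)
Function('J')(l) = -15625 (Function('J')(l) = Pow(-25, 3) = -15625)
Function('Q')(j, q) = Add(214, Mul(-1, q)) (Function('Q')(j, q) = Add(223, Add(-9, Mul(-1, q))) = Add(214, Mul(-1, q)))
Add(Function('J')(Function('E')(9)), Function('Q')(308, Mul(-397, Pow(165, -1)))) = Add(-15625, Add(214, Mul(-1, Mul(-397, Pow(165, -1))))) = Add(-15625, Add(214, Mul(-1, Mul(-397, Rational(1, 165))))) = Add(-15625, Add(214, Mul(-1, Rational(-397, 165)))) = Add(-15625, Add(214, Rational(397, 165))) = Add(-15625, Rational(35707, 165)) = Rational(-2542418, 165)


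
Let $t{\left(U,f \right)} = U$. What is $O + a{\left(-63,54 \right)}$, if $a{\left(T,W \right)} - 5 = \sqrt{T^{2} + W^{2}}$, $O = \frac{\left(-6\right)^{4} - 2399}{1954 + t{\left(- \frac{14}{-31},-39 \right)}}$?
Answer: $\frac{268747}{60588} + 9 \sqrt{85} \approx 87.411$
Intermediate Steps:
$O = - \frac{34193}{60588}$ ($O = \frac{\left(-6\right)^{4} - 2399}{1954 - \frac{14}{-31}} = \frac{1296 - 2399}{1954 - - \frac{14}{31}} = - \frac{1103}{1954 + \frac{14}{31}} = - \frac{1103}{\frac{60588}{31}} = \left(-1103\right) \frac{31}{60588} = - \frac{34193}{60588} \approx -0.56435$)
$a{\left(T,W \right)} = 5 + \sqrt{T^{2} + W^{2}}$
$O + a{\left(-63,54 \right)} = - \frac{34193}{60588} + \left(5 + \sqrt{\left(-63\right)^{2} + 54^{2}}\right) = - \frac{34193}{60588} + \left(5 + \sqrt{3969 + 2916}\right) = - \frac{34193}{60588} + \left(5 + \sqrt{6885}\right) = - \frac{34193}{60588} + \left(5 + 9 \sqrt{85}\right) = \frac{268747}{60588} + 9 \sqrt{85}$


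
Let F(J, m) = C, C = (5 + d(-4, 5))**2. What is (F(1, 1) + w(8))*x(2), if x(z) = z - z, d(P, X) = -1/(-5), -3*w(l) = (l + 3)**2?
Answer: 0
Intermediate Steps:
w(l) = -(3 + l)**2/3 (w(l) = -(l + 3)**2/3 = -(3 + l)**2/3)
d(P, X) = 1/5 (d(P, X) = -1*(-1/5) = 1/5)
x(z) = 0
C = 676/25 (C = (5 + 1/5)**2 = (26/5)**2 = 676/25 ≈ 27.040)
F(J, m) = 676/25
(F(1, 1) + w(8))*x(2) = (676/25 - (3 + 8)**2/3)*0 = (676/25 - 1/3*11**2)*0 = (676/25 - 1/3*121)*0 = (676/25 - 121/3)*0 = -997/75*0 = 0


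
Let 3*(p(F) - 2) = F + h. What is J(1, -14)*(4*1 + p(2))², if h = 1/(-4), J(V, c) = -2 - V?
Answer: -6241/48 ≈ -130.02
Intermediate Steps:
h = -¼ ≈ -0.25000
p(F) = 23/12 + F/3 (p(F) = 2 + (F - ¼)/3 = 2 + (-¼ + F)/3 = 2 + (-1/12 + F/3) = 23/12 + F/3)
J(1, -14)*(4*1 + p(2))² = (-2 - 1*1)*(4*1 + (23/12 + (⅓)*2))² = (-2 - 1)*(4 + (23/12 + ⅔))² = -3*(4 + 31/12)² = -3*(79/12)² = -3*6241/144 = -6241/48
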